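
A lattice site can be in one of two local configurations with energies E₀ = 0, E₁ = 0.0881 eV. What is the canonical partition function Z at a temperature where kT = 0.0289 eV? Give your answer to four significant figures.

Z = 1.047

Eᵢ/kT = 0, 3.04844.
Z = Σ e^(−Eᵢ/kT) = e^(−0) + e^(−3.04844) = 1.00000 + 0.0474329 = 1.04743.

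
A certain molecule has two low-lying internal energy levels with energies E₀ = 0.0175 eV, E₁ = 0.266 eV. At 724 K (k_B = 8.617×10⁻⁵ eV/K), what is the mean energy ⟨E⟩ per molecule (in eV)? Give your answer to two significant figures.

k_BT = 8.617×10⁻⁵ × 724 K = 0.06239 eV.
Eᵢ/kT = 0.2805, 4.264.
Z = Σ e^(−Eᵢ/kT) = e^(−0.2805) + e^(−4.264) = 0.7554 + 0.01407 = 0.7695.
⟨E⟩ = Σ Eᵢ e^(−Eᵢ/kT) / Z = (0.0175·0.7554 + 0.266·0.01407) / 0.7695 = 0.022 eV.

0.022 eV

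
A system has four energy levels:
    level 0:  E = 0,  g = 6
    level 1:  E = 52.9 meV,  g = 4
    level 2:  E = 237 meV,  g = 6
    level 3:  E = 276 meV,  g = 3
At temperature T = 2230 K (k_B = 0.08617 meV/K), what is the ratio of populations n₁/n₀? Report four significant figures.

k_BT = 0.08617 × 2230 K = 192.159 meV.
n₁/n₀ = (g₁/g₀) exp[−(E₁−E₀)/kT] = (4/6) × exp(−(52.9 meV)/(192.159 meV)) = (4/6) × exp(-0.275293) = 0.5062.

0.5062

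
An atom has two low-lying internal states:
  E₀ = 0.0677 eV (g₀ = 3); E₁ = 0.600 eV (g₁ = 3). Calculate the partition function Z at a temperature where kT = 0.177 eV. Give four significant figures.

Z = 2.148

Eᵢ/kT = 0.382486, 3.38983.
Z = Σ gᵢe^(−Eᵢ/kT) = 3·e^(−0.382486) + 3·e^(−3.38983) = 2.04649 + 0.101143 = 2.14763.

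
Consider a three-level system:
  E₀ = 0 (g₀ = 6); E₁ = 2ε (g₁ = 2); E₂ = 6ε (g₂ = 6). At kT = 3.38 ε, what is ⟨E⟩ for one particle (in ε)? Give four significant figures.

Eᵢ/kT = 0, 0.591716, 1.77515.
Z = Σ gᵢe^(−Eᵢ/kT) = 6·e^(−0) + 2·e^(−0.591716) + 6·e^(−1.77515) = 6.00000 + 1.10675 + 1.01675 = 8.12350.
⟨E⟩ = Σ Eᵢ gᵢe^(−Eᵢ/kT) / Z = (0·6.00000 + 2·1.10675 + 6·1.01675) / 8.12350 = 1.023 ε.

1.023 ε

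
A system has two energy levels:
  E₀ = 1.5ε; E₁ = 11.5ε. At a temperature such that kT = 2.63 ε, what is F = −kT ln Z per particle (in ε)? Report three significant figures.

Eᵢ/kT = 0.57034, 4.3726.
Z = Σ e^(−Eᵢ/kT) = e^(−0.57034) + e^(−4.3726) = 0.56533 + 0.012618 = 0.57795.
F = −kT ln Z = −2.63 × ln(0.57795) = −2.63 × -0.54827 = 1.44 ε.

1.44 ε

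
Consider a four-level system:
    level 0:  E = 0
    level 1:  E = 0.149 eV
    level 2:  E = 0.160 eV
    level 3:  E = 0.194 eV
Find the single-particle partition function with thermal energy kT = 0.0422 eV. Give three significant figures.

Eᵢ/kT = 0, 3.5308, 3.7915, 4.5972.
Z = Σ e^(−Eᵢ/kT) = e^(−0) + e^(−3.5308) + e^(−3.7915) + e^(−4.5972) = 1.0000 + 0.029281 + 0.022562 + 0.010080 = 1.0619.

Z = 1.06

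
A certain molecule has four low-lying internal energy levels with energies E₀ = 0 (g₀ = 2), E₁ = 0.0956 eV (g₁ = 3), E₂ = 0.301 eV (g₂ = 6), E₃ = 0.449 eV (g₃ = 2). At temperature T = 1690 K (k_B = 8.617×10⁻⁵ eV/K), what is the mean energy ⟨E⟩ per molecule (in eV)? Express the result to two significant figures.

k_BT = 8.617×10⁻⁵ × 1690 K = 0.1456 eV.
Eᵢ/kT = 0, 0.6566, 2.067, 3.084.
Z = Σ gᵢe^(−Eᵢ/kT) = 2·e^(−0) + 3·e^(−0.6566) + 6·e^(−2.067) + 2·e^(−3.084) = 2.000 + 1.556 + 0.7594 + 0.09155 = 4.407.
⟨E⟩ = Σ Eᵢ gᵢe^(−Eᵢ/kT) / Z = (0·2.000 + 0.0956·1.556 + 0.301·0.7594 + 0.449·0.09155) / 4.407 = 0.095 eV.

0.095 eV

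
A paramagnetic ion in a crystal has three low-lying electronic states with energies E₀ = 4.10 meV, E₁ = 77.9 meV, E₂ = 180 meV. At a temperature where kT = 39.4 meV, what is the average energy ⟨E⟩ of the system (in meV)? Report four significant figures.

Eᵢ/kT = 0.104061, 1.97716, 4.56853.
Z = Σ e^(−Eᵢ/kT) = e^(−0.104061) + e^(−1.97716) + e^(−4.56853) = 0.901170 + 0.138462 + 0.0103732 = 1.05001.
⟨E⟩ = Σ Eᵢ e^(−Eᵢ/kT) / Z = (4.10·0.901170 + 77.9·0.138462 + 180·0.0103732) / 1.05001 = 15.57 meV.

15.57 meV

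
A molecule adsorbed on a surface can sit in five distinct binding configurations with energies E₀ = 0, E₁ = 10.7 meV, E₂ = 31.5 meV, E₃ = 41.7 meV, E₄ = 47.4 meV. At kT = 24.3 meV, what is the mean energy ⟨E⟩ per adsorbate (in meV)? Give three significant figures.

13.3 meV

Eᵢ/kT = 0, 0.44033, 1.2963, 1.7160, 1.9506.
Z = Σ e^(−Eᵢ/kT) = e^(−0) + e^(−0.44033) + e^(−1.2963) + e^(−1.7160) + e^(−1.9506) = 1.0000 + 0.64382 + 0.27354 + 0.17978 + 0.14219 = 2.2393.
⟨E⟩ = Σ Eᵢ e^(−Eᵢ/kT) / Z = (0·1.0000 + 10.7·0.64382 + 31.5·0.27354 + 41.7·0.17978 + 47.4·0.14219) / 2.2393 = 13.3 meV.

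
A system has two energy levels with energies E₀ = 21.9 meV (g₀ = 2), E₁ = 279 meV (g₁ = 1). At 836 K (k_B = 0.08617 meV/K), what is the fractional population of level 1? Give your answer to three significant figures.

k_BT = 0.08617 × 836 K = 72.038 meV.
Eᵢ/kT = 0.30401, 3.8730.
Z = Σ gᵢe^(−Eᵢ/kT) = 2·e^(−0.30401) + 1·e^(−3.8730) = 1.4757 + 0.020796 = 1.4965.
P₁ = g₁ e^(−E₁/kT) / Z = 0.020796/1.4965 = 0.0139.

0.0139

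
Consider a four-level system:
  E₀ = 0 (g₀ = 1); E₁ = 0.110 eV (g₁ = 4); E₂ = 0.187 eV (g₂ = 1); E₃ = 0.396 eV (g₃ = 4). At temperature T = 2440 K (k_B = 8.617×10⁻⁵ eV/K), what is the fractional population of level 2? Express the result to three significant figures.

0.0936

k_BT = 8.617×10⁻⁵ × 2440 K = 0.21025 eV.
Eᵢ/kT = 0, 0.52319, 0.88942, 1.8835.
Z = Σ gᵢe^(−Eᵢ/kT) = 1·e^(−0) + 4·e^(−0.52319) + 1·e^(−0.88942) + 4·e^(−1.8835) = 1.0000 + 2.3705 + 0.41089 + 0.60823 = 4.3896.
P₂ = g₂ e^(−E₂/kT) / Z = 0.41089/4.3896 = 0.0936.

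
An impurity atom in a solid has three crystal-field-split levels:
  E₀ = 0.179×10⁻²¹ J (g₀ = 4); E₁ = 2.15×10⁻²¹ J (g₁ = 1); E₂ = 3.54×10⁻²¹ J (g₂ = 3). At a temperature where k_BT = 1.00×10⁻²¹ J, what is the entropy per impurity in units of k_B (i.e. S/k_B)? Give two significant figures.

1.6

Eᵢ/kT = 0.1790, 2.150, 3.540.
Z = Σ gᵢe^(−Eᵢ/kT) = 4·e^(−0.1790) + 1·e^(−2.150) + 3·e^(−3.540) = 3.344 + 0.1165 + 0.08704 = 3.548.
⟨E⟩ = Σ EᵢPᵢ = 0.3261 ×10⁻²¹ J.
S/k_B = ln Z + ⟨E⟩/kT = ln(3.548) + 0.3261/1.00 = 1.266 + 0.3261 = 1.6.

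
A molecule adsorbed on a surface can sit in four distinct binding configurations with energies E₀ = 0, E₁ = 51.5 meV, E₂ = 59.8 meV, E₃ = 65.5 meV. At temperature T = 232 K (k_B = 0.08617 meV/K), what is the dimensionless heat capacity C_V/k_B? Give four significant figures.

k_BT = 0.08617 × 232 K = 19.9914 meV.
Eᵢ/kT = 0, 2.57611, 2.99129, 3.27641.
Z = Σ e^(−Eᵢ/kT) = e^(−0) + e^(−2.57611) + e^(−2.99129) + e^(−3.27641) = 1.00000 + 0.0760693 + 0.0502226 + 0.0377636 = 1.16406.
⟨E⟩ = 8.07037 meV, ⟨E²⟩ = 466.787 meV².
C_V/k_B = (⟨E²⟩ − ⟨E⟩²)/(kT)² = (466.787 − 65.1309)/399.656 = 1.005.

1.005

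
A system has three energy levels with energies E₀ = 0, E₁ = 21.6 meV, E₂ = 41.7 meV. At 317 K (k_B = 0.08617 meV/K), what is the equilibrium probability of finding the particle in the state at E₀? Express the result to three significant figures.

0.599

k_BT = 0.08617 × 317 K = 27.316 meV.
Eᵢ/kT = 0, 0.79075, 1.5266.
Z = Σ e^(−Eᵢ/kT) = e^(−0) + e^(−0.79075) + e^(−1.5266) = 1.0000 + 0.45350 + 0.21727 = 1.6708.
P₀ = e^(−E₀/kT) / Z = 1.0000/1.6708 = 0.599.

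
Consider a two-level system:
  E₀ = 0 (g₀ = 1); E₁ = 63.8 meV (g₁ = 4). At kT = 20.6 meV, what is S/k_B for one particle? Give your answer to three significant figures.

0.640

Eᵢ/kT = 0, 3.0971.
Z = Σ gᵢe^(−Eᵢ/kT) = 1·e^(−0) + 4·e^(−3.0971) = 1.0000 + 0.18072 = 1.1807.
⟨E⟩ = Σ EᵢPᵢ = 9.7653 meV.
S/k_B = ln Z + ⟨E⟩/kT = ln(1.1807) + 9.7653/20.6 = 0.16611 + 0.47404 = 0.640.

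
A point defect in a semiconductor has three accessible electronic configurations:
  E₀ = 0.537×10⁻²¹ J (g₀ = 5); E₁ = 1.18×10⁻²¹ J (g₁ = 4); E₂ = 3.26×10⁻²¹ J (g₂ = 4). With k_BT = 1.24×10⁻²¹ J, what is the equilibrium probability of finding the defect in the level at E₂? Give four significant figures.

Eᵢ/kT = 0.433065, 0.951613, 2.62903.
Z = Σ gᵢe^(−Eᵢ/kT) = 5·e^(−0.433065) + 4·e^(−0.951613) + 4·e^(−2.62903) = 3.24259 + 1.54447 + 0.288594 = 5.07565.
P₂ = g₂ e^(−E₂/kT) / Z = 0.288594/5.07565 = 0.05686.

0.05686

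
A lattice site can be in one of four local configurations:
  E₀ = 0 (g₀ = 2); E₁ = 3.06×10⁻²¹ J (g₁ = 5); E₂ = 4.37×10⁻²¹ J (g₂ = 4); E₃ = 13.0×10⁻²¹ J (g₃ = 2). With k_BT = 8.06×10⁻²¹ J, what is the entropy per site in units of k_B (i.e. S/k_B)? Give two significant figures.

2.5

Eᵢ/kT = 0, 0.3797, 0.5422, 1.613.
Z = Σ gᵢe^(−Eᵢ/kT) = 2·e^(−0) + 5·e^(−0.3797) + 4·e^(−0.5422) + 2·e^(−1.613) = 2.000 + 3.420 + 2.326 + 0.3986 = 8.145.
⟨E⟩ = Σ EᵢPᵢ = 3.169 ×10⁻²¹ J.
S/k_B = ln Z + ⟨E⟩/kT = ln(8.145) + 3.169/8.06 = 2.097 + 0.3932 = 2.5.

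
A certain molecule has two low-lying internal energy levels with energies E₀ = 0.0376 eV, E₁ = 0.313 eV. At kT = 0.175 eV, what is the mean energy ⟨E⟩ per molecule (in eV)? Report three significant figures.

Eᵢ/kT = 0.21486, 1.7886.
Z = Σ e^(−Eᵢ/kT) = e^(−0.21486) + e^(−1.7886) = 0.80665 + 0.16719 = 0.97384.
⟨E⟩ = Σ Eᵢ e^(−Eᵢ/kT) / Z = (0.0376·0.80665 + 0.313·0.16719) / 0.97384 = 0.0849 eV.

0.0849 eV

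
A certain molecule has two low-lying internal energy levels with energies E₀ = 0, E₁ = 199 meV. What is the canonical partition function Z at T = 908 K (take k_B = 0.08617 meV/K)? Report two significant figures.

k_BT = 0.08617 × 908 K = 78.24 meV.
Eᵢ/kT = 0, 2.543.
Z = Σ e^(−Eᵢ/kT) = e^(−0) + e^(−2.543) = 1.000 + 0.07863 = 1.079.

Z = 1.1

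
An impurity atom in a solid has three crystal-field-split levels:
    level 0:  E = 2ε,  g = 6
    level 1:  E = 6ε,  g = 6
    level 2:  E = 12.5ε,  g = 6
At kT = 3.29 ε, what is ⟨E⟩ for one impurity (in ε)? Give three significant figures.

Eᵢ/kT = 0.60790, 1.8237, 3.7994.
Z = Σ gᵢe^(−Eᵢ/kT) = 6·e^(−0.60790) + 6·e^(−1.8237) + 6·e^(−3.7994) = 3.2670 + 0.96856 + 0.13431 = 4.3699.
⟨E⟩ = Σ Eᵢ gᵢe^(−Eᵢ/kT) / Z = (2·3.2670 + 6·0.96856 + 12.5·0.13431) / 4.3699 = 3.21 ε.

3.21 ε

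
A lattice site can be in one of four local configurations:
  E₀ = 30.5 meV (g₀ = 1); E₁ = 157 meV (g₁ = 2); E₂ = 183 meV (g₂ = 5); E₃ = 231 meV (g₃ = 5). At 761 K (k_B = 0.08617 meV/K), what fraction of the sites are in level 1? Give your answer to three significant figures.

k_BT = 0.08617 × 761 K = 65.575 meV.
Eᵢ/kT = 0.46512, 2.3942, 2.7907, 3.5227.
Z = Σ gᵢe^(−Eᵢ/kT) = 1·e^(−0.46512) + 2·e^(−2.3942) + 5·e^(−2.7907) + 5·e^(−3.5227) = 0.62806 + 0.18249 + 0.30689 + 0.14760 = 1.2650.
P₁ = g₁ e^(−E₁/kT) / Z = 0.18249/1.2650 = 0.144.

0.144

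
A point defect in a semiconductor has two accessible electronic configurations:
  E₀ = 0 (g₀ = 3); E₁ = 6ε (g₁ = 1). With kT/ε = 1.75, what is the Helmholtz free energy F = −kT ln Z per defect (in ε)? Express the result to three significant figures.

Eᵢ/kT = 0, 3.4286.
Z = Σ gᵢe^(−Eᵢ/kT) = 3·e^(−0) + 1·e^(−3.4286) = 3.0000 + 0.032432 = 3.0324.
F = −kT ln Z = −1.75 × ln(3.0324) = −1.75 × 1.1094 = -1.94 ε.

-1.94 ε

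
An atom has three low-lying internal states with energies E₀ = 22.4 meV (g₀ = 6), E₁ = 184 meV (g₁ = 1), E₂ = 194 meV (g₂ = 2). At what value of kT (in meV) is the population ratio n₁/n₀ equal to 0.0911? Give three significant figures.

n₁/n₀ = (g₁/g₀) exp[−(E₁−E₀)/kT] = 0.0911.
⇒ (E₁−E₀)/kT = ln((1/6)/0.0911) = ln(1.8295) = 0.60404.
kT = 161.6 meV / 0.60404 = 268 meV.

268 meV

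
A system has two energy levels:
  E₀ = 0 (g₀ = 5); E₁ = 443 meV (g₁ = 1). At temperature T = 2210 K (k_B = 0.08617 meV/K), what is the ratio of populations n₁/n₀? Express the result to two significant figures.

k_BT = 0.08617 × 2210 K = 190.4 meV.
n₁/n₀ = (g₁/g₀) exp[−(E₁−E₀)/kT] = (1/5) × exp(−(443 meV)/(190.4 meV)) = (1/5) × exp(-2.327) = 0.020.

0.020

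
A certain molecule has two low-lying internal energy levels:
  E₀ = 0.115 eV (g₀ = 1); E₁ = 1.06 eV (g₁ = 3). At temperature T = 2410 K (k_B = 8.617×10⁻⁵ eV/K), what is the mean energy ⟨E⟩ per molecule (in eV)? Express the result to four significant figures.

0.1440 eV

k_BT = 8.617×10⁻⁵ × 2410 K = 0.207670 eV.
Eᵢ/kT = 0.553763, 5.10425.
Z = Σ gᵢe^(−Eᵢ/kT) = 1·e^(−0.553763) + 3·e^(−5.10425) = 0.574783 + 0.0182127 = 0.592996.
⟨E⟩ = Σ Eᵢ gᵢe^(−Eᵢ/kT) / Z = (0.115·0.574783 + 1.06·0.0182127) / 0.592996 = 0.1440 eV.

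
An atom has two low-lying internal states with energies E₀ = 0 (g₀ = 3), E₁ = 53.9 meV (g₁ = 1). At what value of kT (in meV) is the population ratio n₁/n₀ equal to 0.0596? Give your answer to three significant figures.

n₁/n₀ = (g₁/g₀) exp[−(E₁−E₀)/kT] = 0.0596.
⇒ (E₁−E₀)/kT = ln((1/3)/0.0596) = ln(5.5928) = 1.7215.
kT = 53.9 meV / 1.7215 = 31.3 meV.

31.3 meV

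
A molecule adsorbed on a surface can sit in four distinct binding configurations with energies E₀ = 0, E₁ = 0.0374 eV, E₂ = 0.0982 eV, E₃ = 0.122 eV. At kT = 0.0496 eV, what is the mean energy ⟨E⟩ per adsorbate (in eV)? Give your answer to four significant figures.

Eᵢ/kT = 0, 0.754032, 1.97984, 2.45968.
Z = Σ e^(−Eᵢ/kT) = e^(−0) + e^(−0.754032) + e^(−1.97984) + e^(−2.45968) = 1.00000 + 0.470466 + 0.138091 + 0.0854623 = 1.69402.
⟨E⟩ = Σ Eᵢ e^(−Eᵢ/kT) / Z = (0·1.00000 + 0.0374·0.470466 + 0.0982·0.138091 + 0.122·0.0854623) / 1.69402 = 0.02455 eV.

0.02455 eV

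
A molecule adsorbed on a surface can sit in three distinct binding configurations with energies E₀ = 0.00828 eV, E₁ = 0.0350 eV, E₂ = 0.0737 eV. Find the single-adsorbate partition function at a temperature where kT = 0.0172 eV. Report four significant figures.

Eᵢ/kT = 0.481395, 2.03488, 4.28488.
Z = Σ e^(−Eᵢ/kT) = e^(−0.481395) + e^(−2.03488) + e^(−4.28488) = 0.617921 + 0.130696 + 0.0137753 = 0.762392.

Z = 0.7624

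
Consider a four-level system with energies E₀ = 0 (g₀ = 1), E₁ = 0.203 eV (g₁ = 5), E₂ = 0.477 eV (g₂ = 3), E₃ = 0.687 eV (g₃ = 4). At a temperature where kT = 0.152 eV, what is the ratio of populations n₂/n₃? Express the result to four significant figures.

2.986

n₂/n₃ = (g₂/g₃) exp[−(E₂−E₃)/kT] = (3/4) × exp(−(-0.210 eV)/(0.152 eV)) = (3/4) × exp(1.38158) = 2.986.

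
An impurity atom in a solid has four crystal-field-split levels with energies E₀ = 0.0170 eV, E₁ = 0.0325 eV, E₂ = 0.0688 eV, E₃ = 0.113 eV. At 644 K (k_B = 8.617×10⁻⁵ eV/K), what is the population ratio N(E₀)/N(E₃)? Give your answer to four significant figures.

5.640

k_BT = 8.617×10⁻⁵ × 644 K = 0.0554935 eV.
n₀/n₃ = exp[−(E₀−E₃)/kT] = exp(−(-0.0960 eV)/(0.0554935 eV)) = exp(1.72993) = 5.640.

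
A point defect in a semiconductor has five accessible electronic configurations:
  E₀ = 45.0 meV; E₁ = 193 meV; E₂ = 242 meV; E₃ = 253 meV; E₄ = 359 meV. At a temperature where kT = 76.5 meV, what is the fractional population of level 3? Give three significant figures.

0.0506

Eᵢ/kT = 0.58824, 2.5229, 3.1634, 3.3072, 4.6928.
Z = Σ e^(−Eᵢ/kT) = e^(−0.58824) + e^(−2.5229) + e^(−3.1634) + e^(−3.3072) + e^(−4.6928) = 0.55530 + 0.080227 + 0.042282 + 0.036619 + 0.0091610 = 0.72359.
P₃ = e^(−E₃/kT) / Z = 0.036619/0.72359 = 0.0506.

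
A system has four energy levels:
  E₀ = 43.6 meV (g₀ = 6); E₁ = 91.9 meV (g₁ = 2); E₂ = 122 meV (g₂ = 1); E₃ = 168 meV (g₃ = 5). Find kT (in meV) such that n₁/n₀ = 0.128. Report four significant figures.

n₁/n₀ = (g₁/g₀) exp[−(E₁−E₀)/kT] = 0.128.
⇒ (E₁−E₀)/kT = ln((2/6)/0.128) = ln(2.60417) = 0.957114.
kT = 48.3 meV / 0.957114 = 50.46 meV.

50.46 meV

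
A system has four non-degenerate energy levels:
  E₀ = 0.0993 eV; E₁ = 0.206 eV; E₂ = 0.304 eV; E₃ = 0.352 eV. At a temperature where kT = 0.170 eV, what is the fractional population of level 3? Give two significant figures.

0.11

Eᵢ/kT = 0.5841, 1.212, 1.788, 2.071.
Z = Σ e^(−Eᵢ/kT) = e^(−0.5841) + e^(−1.212) + e^(−1.788) + e^(−2.071) = 0.5576 + 0.2976 + 0.1673 + 0.1261 = 1.149.
P₃ = e^(−E₃/kT) / Z = 0.1261/1.149 = 0.11.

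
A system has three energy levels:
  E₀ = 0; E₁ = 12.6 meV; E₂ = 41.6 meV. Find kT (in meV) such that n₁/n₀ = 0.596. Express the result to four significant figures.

n₁/n₀ = exp[−(E₁−E₀)/kT] = 0.596.
⇒ (E₁−E₀)/kT = ln(1/0.596) = ln(1.67785) = 0.517513.
kT = 12.6 meV / 0.517513 = 24.35 meV.

24.35 meV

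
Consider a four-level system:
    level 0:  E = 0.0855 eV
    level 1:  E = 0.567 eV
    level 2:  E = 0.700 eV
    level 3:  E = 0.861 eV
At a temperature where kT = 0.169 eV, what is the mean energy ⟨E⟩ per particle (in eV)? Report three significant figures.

0.133 eV

Eᵢ/kT = 0.50592, 3.3550, 4.1420, 5.0947.
Z = Σ e^(−Eᵢ/kT) = e^(−0.50592) + e^(−3.3550) + e^(−4.1420) + e^(−5.0947) = 0.60295 + 0.034909 + 0.015891 + 0.0061291 = 0.65988.
⟨E⟩ = Σ Eᵢ e^(−Eᵢ/kT) / Z = (0.0855·0.60295 + 0.567·0.034909 + 0.700·0.015891 + 0.861·0.0061291) / 0.65988 = 0.133 eV.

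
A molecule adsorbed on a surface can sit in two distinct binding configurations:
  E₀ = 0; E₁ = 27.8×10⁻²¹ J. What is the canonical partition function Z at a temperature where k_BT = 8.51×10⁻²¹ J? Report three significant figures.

Eᵢ/kT = 0, 3.2667.
Z = Σ e^(−Eᵢ/kT) = e^(−0) + e^(−3.2667) = 1.0000 + 0.038132 = 1.0381.

Z = 1.04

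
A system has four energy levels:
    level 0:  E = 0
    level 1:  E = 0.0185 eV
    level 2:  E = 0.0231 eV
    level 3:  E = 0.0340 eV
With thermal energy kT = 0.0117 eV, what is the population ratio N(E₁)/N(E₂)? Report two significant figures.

n₁/n₂ = exp[−(E₁−E₂)/kT] = exp(−(-0.0046 eV)/(0.0117 eV)) = exp(0.3932) = 1.5.

1.5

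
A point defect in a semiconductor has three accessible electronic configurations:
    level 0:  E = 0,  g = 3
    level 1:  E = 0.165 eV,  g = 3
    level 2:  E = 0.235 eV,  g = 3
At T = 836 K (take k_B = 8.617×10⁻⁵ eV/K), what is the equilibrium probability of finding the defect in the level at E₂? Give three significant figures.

k_BT = 8.617×10⁻⁵ × 836 K = 0.072038 eV.
Eᵢ/kT = 0, 2.2905, 3.2622.
Z = Σ gᵢe^(−Eᵢ/kT) = 3·e^(−0) + 3·e^(−2.2905) + 3·e^(−3.2622) = 3.0000 + 0.30365 + 0.11491 = 3.4186.
P₂ = g₂ e^(−E₂/kT) / Z = 0.11491/3.4186 = 0.0336.

0.0336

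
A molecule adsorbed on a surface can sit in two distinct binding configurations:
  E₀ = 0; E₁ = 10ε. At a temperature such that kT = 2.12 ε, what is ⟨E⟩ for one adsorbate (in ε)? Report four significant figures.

Eᵢ/kT = 0, 4.71698.
Z = Σ e^(−Eᵢ/kT) = e^(−0) + e^(−4.71698) = 1.00000 + 0.00894214 = 1.00894.
⟨E⟩ = Σ Eᵢ e^(−Eᵢ/kT) / Z = (0·1.00000 + 10·0.00894214) / 1.00894 = 0.08863 ε.

0.08863 ε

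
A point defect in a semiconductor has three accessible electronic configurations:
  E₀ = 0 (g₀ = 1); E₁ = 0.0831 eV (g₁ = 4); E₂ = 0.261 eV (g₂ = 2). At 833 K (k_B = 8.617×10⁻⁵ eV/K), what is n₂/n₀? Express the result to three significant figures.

0.0527

k_BT = 8.617×10⁻⁵ × 833 K = 0.071780 eV.
n₂/n₀ = (g₂/g₀) exp[−(E₂−E₀)/kT] = (2/1) × exp(−(0.261 eV)/(0.071780 eV)) = (2/1) × exp(-3.6361) = 0.0527.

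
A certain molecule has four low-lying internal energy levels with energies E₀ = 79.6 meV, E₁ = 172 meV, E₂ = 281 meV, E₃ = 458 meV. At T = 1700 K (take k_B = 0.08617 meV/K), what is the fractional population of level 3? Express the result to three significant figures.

0.0406

k_BT = 0.08617 × 1700 K = 146.49 meV.
Eᵢ/kT = 0.54338, 1.1741, 1.9182, 3.1265.
Z = Σ e^(−Eᵢ/kT) = e^(−0.54338) + e^(−1.1741) + e^(−1.9182) + e^(−3.1265) = 0.58078 + 0.30910 + 0.14687 + 0.043871 = 1.0806.
P₃ = e^(−E₃/kT) / Z = 0.043871/1.0806 = 0.0406.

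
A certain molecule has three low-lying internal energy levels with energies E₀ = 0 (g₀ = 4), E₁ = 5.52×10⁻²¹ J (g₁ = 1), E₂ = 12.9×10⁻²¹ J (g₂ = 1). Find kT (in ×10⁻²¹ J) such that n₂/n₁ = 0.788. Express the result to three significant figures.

31.0 ×10⁻²¹ J

n₂/n₁ = (g₂/g₁) exp[−(E₂−E₁)/kT] = 0.788.
⇒ (E₂−E₁)/kT = ln((1/1)/0.788) = ln(1.2690) = 0.23823.
kT = 7.38 ×10⁻²¹ J / 0.23823 = 31.0 ×10⁻²¹ J.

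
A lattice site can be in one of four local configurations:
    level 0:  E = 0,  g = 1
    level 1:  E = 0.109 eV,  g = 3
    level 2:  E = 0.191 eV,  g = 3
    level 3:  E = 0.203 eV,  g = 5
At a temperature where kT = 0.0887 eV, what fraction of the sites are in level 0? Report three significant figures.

0.366

Eᵢ/kT = 0, 1.2289, 2.1533, 2.2886.
Z = Σ gᵢe^(−Eᵢ/kT) = 1·e^(−0) + 3·e^(−1.2289) + 3·e^(−2.1533) + 5·e^(−2.2886) = 1.0000 + 0.87784 + 0.34830 + 0.50704 = 2.7332.
P₀ = g₀ e^(−E₀/kT) / Z = 1.0000/2.7332 = 0.366.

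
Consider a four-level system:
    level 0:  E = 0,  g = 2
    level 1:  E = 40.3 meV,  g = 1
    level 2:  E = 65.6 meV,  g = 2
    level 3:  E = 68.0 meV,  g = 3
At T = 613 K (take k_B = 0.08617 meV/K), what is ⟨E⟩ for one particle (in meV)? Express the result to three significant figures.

k_BT = 0.08617 × 613 K = 52.822 meV.
Eᵢ/kT = 0, 0.76294, 1.2419, 1.2873.
Z = Σ gᵢe^(−Eᵢ/kT) = 2·e^(−0) + 1·e^(−0.76294) + 2·e^(−1.2419) + 3·e^(−1.2873) = 2.0000 + 0.46629 + 0.57767 + 0.82805 = 3.8720.
⟨E⟩ = Σ Eᵢ gᵢe^(−Eᵢ/kT) / Z = (0·2.0000 + 40.3·0.46629 + 65.6·0.57767 + 68.0·0.82805) / 3.8720 = 29.2 meV.

29.2 meV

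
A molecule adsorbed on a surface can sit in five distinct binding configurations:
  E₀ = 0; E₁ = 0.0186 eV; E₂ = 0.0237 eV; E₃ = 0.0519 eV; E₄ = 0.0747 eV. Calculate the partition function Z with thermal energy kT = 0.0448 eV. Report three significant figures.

Eᵢ/kT = 0, 0.41518, 0.52902, 1.1585, 1.6674.
Z = Σ e^(−Eᵢ/kT) = e^(−0) + e^(−0.41518) + e^(−0.52902) + e^(−1.1585) + e^(−1.6674) = 1.0000 + 0.66022 + 0.58918 + 0.31396 + 0.18874 = 2.7521.

Z = 2.75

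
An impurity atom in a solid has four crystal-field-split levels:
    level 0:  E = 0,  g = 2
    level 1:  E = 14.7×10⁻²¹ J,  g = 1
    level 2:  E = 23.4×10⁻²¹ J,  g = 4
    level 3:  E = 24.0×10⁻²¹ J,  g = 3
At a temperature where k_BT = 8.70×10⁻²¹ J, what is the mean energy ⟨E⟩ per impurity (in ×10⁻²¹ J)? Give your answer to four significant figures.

Eᵢ/kT = 0, 1.68966, 2.68966, 2.75862.
Z = Σ gᵢe^(−Eᵢ/kT) = 2·e^(−0) + 1·e^(−1.68966) + 4·e^(−2.68966) + 3·e^(−2.75862) = 2.00000 + 0.184582 + 0.271616 + 0.190138 = 2.64634.
⟨E⟩ = Σ Eᵢ gᵢe^(−Eᵢ/kT) / Z = (0·2.00000 + 14.7·0.184582 + 23.4·0.271616 + 24.0·0.190138) / 2.64634 = 5.151 ×10⁻²¹ J.

5.151 ×10⁻²¹ J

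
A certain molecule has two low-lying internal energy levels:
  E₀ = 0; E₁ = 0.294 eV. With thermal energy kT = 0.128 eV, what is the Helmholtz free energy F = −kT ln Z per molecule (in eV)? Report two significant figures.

-0.012 eV

Eᵢ/kT = 0, 2.297.
Z = Σ e^(−Eᵢ/kT) = e^(−0) + e^(−2.297) = 1.000 + 0.1006 = 1.101.
F = −kT ln Z = −0.128 × ln(1.101) = −0.128 × 0.09622 = -0.012 eV.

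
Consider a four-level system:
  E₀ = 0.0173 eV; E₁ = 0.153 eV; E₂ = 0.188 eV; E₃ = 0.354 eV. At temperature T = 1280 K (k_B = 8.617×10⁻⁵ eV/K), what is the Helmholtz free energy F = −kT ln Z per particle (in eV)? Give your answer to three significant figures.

k_BT = 8.617×10⁻⁵ × 1280 K = 0.11030 eV.
Eᵢ/kT = 0.15684, 1.3871, 1.7044, 3.2094.
Z = Σ e^(−Eᵢ/kT) = e^(−0.15684) + e^(−1.3871) + e^(−1.7044) + e^(−3.2094) = 0.85484 + 0.24980 + 0.18188 + 0.040381 = 1.3269.
F = −kT ln Z = −0.11030 × ln(1.3269) = −0.11030 × 0.28285 = -0.0312 eV.

-0.0312 eV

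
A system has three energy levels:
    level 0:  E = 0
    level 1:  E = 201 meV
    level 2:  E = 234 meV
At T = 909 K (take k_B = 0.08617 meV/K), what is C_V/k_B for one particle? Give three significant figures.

0.753

k_BT = 0.08617 × 909 K = 78.329 meV.
Eᵢ/kT = 0, 2.5661, 2.9874.
Z = Σ e^(−Eᵢ/kT) = e^(−0) + e^(−2.5661) + e^(−2.9874) = 1.0000 + 0.076835 + 0.050418 = 1.1273.
⟨E⟩ = 24.165 meV, ⟨E²⟩ = 5202.6 meV².
C_V/k_B = (⟨E²⟩ − ⟨E⟩²)/(kT)² = (5202.6 − 583.95)/6135.4 = 0.753.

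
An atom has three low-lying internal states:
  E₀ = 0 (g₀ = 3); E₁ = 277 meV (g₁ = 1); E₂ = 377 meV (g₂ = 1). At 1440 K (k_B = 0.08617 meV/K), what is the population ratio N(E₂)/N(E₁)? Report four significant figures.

k_BT = 0.08617 × 1440 K = 124.085 meV.
n₂/n₁ = (g₂/g₁) exp[−(E₂−E₁)/kT] = (1/1) × exp(−(100 meV)/(124.085 meV)) = (1/1) × exp(-0.805899) = 0.4467.

0.4467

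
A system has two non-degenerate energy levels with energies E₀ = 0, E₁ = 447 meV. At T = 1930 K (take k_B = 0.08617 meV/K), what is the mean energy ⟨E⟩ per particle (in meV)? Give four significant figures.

k_BT = 0.08617 × 1930 K = 166.308 meV.
Eᵢ/kT = 0, 2.68778.
Z = Σ e^(−Eᵢ/kT) = e^(−0) + e^(−2.68778) = 1.00000 + 0.0680318 = 1.06803.
⟨E⟩ = Σ Eᵢ e^(−Eᵢ/kT) / Z = (0·1.00000 + 447·0.0680318) / 1.06803 = 28.47 meV.

28.47 meV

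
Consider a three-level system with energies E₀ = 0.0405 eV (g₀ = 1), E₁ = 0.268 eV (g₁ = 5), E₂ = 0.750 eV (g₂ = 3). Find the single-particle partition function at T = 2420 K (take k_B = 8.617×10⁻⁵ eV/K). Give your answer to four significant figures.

Z = 2.289

k_BT = 8.617×10⁻⁵ × 2420 K = 0.208531 eV.
Eᵢ/kT = 0.194216, 1.28518, 3.59659.
Z = Σ gᵢe^(−Eᵢ/kT) = 1·e^(−0.194216) + 5·e^(−1.28518) + 3·e^(−3.59659) = 0.823480 + 1.38300 + 0.0822512 = 2.28873.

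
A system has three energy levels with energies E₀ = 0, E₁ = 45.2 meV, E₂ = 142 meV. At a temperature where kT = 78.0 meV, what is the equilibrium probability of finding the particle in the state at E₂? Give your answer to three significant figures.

Eᵢ/kT = 0, 0.57949, 1.8205.
Z = Σ e^(−Eᵢ/kT) = e^(−0) + e^(−0.57949) + e^(−1.8205) = 1.0000 + 0.56018 + 0.16194 = 1.7221.
P₂ = e^(−E₂/kT) / Z = 0.16194/1.7221 = 0.0940.

0.0940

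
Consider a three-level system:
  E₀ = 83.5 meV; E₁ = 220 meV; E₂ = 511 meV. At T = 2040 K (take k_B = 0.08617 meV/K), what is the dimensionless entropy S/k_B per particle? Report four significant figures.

0.8057

k_BT = 0.08617 × 2040 K = 175.787 meV.
Eᵢ/kT = 0.475007, 1.25151, 2.90693.
Z = Σ e^(−Eᵢ/kT) = e^(−0.475007) + e^(−1.25151) + e^(−2.90693) = 0.621881 + 0.286073 + 0.0546432 = 0.962597.
⟨E⟩ = Σ EᵢPᵢ = 148.334 meV.
S/k_B = ln Z + ⟨E⟩/kT = ln(0.962597) + 148.334/175.787 = -0.0381204 + 0.843828 = 0.8057.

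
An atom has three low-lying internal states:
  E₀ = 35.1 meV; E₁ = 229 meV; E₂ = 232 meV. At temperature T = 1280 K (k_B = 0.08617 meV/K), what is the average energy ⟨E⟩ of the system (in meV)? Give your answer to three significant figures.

84.7 meV

k_BT = 0.08617 × 1280 K = 110.30 meV.
Eᵢ/kT = 0.31822, 2.0762, 2.1034.
Z = Σ e^(−Eᵢ/kT) = e^(−0.31822) + e^(−2.0762) + e^(−2.1034) = 0.72744 + 0.12541 + 0.12204 = 0.97489.
⟨E⟩ = Σ Eᵢ e^(−Eᵢ/kT) / Z = (35.1·0.72744 + 229·0.12541 + 232·0.12204) / 0.97489 = 84.7 meV.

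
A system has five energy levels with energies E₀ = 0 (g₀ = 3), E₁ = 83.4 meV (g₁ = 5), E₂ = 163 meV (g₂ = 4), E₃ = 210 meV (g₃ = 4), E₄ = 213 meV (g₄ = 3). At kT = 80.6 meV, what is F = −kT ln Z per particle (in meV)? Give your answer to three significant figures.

-142 meV

Eᵢ/kT = 0, 1.0347, 2.0223, 2.6055, 2.6427.
Z = Σ gᵢe^(−Eᵢ/kT) = 3·e^(−0) + 5·e^(−1.0347) + 4·e^(−2.0223) + 4·e^(−2.6055) + 3·e^(−2.6427) = 3.0000 + 1.7767 + 0.52940 + 0.29546 + 0.21351 = 5.8151.
F = −kT ln Z = −80.6 × ln(5.8151) = −80.6 × 1.7605 = -142 meV.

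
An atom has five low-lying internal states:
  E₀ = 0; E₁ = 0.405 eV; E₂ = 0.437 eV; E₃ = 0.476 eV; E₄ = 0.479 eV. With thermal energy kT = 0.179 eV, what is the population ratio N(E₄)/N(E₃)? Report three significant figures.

0.983

n₄/n₃ = exp[−(E₄−E₃)/kT] = exp(−(0.003 eV)/(0.179 eV)) = exp(-0.016760) = 0.983.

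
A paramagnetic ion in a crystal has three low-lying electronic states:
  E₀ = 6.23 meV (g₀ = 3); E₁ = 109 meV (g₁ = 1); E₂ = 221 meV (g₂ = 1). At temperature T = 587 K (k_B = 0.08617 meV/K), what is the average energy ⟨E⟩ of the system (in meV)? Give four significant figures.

11.49 meV

k_BT = 0.08617 × 587 K = 50.5818 meV.
Eᵢ/kT = 0.123167, 2.15493, 4.36916.
Z = Σ gᵢe^(−Eᵢ/kT) = 3·e^(−0.123167) + 1·e^(−2.15493) + 1·e^(−4.36916) = 2.65235 + 0.115911 + 0.0126619 = 2.78092.
⟨E⟩ = Σ Eᵢ gᵢe^(−Eᵢ/kT) / Z = (6.23·2.65235 + 109·0.115911 + 221·0.0126619) / 2.78092 = 11.49 meV.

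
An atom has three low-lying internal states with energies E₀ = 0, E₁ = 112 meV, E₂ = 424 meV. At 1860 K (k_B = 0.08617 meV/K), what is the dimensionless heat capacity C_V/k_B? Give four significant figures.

k_BT = 0.08617 × 1860 K = 160.276 meV.
Eᵢ/kT = 0, 0.698795, 2.64544.
Z = Σ e^(−Eᵢ/kT) = e^(−0) + e^(−0.698795) + e^(−2.64544) = 1.00000 + 0.497184 + 0.0709741 = 1.56816.
⟨E⟩ = 54.6995 meV, ⟨E²⟩ = 12113.6 meV².
C_V/k_B = (⟨E²⟩ − ⟨E⟩²)/(kT)² = (12113.6 − 2992.04)/25688.4 = 0.3551.

0.3551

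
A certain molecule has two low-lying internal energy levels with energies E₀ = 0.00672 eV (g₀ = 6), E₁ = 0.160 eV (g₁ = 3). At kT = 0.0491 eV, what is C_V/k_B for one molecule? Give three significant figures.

Eᵢ/kT = 0.13686, 3.2587.
Z = Σ gᵢe^(−Eᵢ/kT) = 6·e^(−0.13686) + 3·e^(−3.2587) = 5.2326 + 0.11532 = 5.3479.
⟨E⟩ = 0.010025 eV, ⟨E²⟩ = 0.00059621 eV².
C_V/k_B = (⟨E²⟩ − ⟨E⟩²)/(kT)² = (0.00059621 − 0.00010050)/0.0024108 = 0.206.

0.206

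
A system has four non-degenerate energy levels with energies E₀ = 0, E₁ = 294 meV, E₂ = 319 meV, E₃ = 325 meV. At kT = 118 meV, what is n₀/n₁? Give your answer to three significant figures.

12.1

n₀/n₁ = exp[−(E₀−E₁)/kT] = exp(−(-294 meV)/(118 meV)) = exp(2.4915) = 12.1.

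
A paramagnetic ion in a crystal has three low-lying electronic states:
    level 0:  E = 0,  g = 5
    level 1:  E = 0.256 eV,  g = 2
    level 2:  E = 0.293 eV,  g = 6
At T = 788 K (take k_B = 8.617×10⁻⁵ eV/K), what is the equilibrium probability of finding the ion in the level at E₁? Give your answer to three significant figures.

k_BT = 8.617×10⁻⁵ × 788 K = 0.067902 eV.
Eᵢ/kT = 0, 3.7701, 4.3150.
Z = Σ gᵢe^(−Eᵢ/kT) = 5·e^(−0) + 2·e^(−3.7701) + 6·e^(−4.3150) = 5.0000 + 0.046100 + 0.080199 = 5.1263.
P₁ = g₁ e^(−E₁/kT) / Z = 0.046100/5.1263 = 0.00899.

0.00899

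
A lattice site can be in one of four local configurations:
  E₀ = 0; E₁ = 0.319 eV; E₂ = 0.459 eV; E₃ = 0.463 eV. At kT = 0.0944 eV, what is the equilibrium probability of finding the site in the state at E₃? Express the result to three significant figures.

0.00706

Eᵢ/kT = 0, 3.3792, 4.8623, 4.9047.
Z = Σ e^(−Eᵢ/kT) = e^(−0) + e^(−3.3792) + e^(−4.8623) + e^(−4.9047) = 1.0000 + 0.034075 + 0.0077327 + 0.0074117 = 1.0492.
P₃ = e^(−E₃/kT) / Z = 0.0074117/1.0492 = 0.00706.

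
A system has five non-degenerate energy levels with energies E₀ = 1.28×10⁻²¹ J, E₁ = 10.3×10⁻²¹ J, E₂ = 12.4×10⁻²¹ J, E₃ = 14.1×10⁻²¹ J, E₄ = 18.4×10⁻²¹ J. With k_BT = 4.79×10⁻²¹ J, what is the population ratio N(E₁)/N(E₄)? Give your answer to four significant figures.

n₁/n₄ = exp[−(E₁−E₄)/kT] = exp(−(-8.1 ×10⁻²¹ J)/(4.79 ×10⁻²¹ J)) = exp(1.69102) = 5.425.

5.425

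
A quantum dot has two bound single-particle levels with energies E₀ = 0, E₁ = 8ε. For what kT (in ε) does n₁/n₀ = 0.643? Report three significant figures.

n₁/n₀ = exp[−(E₁−E₀)/kT] = 0.643.
⇒ (E₁−E₀)/kT = ln(1/0.643) = ln(1.5552) = 0.44160.
kT = 8ε / 0.44160 = 18.1 ε.

18.1 ε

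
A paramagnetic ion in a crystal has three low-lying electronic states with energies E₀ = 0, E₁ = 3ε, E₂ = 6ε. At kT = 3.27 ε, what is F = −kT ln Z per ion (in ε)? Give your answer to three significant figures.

-1.45 ε

Eᵢ/kT = 0, 0.91743, 1.8349.
Z = Σ e^(−Eᵢ/kT) = e^(−0) + e^(−0.91743) + e^(−1.8349) = 1.0000 + 0.39954 + 0.15963 = 1.5592.
F = −kT ln Z = −3.27 × ln(1.5592) = −3.27 × 0.44417 = -1.45 ε.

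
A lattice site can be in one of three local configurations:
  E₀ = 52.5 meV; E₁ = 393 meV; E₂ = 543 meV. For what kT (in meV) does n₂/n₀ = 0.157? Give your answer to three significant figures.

265 meV

n₂/n₀ = exp[−(E₂−E₀)/kT] = 0.157.
⇒ (E₂−E₀)/kT = ln(1/0.157) = ln(6.3694) = 1.8515.
kT = 490.5 meV / 1.8515 = 265 meV.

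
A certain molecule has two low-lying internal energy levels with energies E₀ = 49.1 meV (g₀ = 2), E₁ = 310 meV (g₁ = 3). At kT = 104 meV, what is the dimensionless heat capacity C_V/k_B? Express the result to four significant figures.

Eᵢ/kT = 0.472115, 2.98077.
Z = Σ gᵢe^(−Eᵢ/kT) = 2·e^(−0.472115) + 3·e^(−2.98077) = 1.24736 + 0.152261 = 1.39962.
⟨E⟩ = 77.4827 meV, ⟨E²⟩ = 12603.0 meV².
C_V/k_B = (⟨E²⟩ − ⟨E⟩²)/(kT)² = (12603.0 − 6003.57)/10816.0 = 0.6102.

0.6102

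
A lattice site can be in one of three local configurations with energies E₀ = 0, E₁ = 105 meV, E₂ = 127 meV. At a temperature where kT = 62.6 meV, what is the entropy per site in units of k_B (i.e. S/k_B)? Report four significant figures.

0.7165

Eᵢ/kT = 0, 1.67732, 2.02875.
Z = Σ e^(−Eᵢ/kT) = e^(−0) + e^(−1.67732) + e^(−2.02875) = 1.00000 + 0.186874 + 0.131500 = 1.31837.
⟨E⟩ = Σ EᵢPᵢ = 27.5509 meV.
S/k_B = ln Z + ⟨E⟩/kT = ln(1.31837) + 27.5509/62.6 = 0.276396 + 0.440110 = 0.7165.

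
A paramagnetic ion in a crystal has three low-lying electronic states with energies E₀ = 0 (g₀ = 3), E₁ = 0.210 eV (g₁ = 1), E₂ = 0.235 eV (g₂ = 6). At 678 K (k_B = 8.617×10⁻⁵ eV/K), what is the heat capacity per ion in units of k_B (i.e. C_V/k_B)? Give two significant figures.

0.64

k_BT = 8.617×10⁻⁵ × 678 K = 0.05842 eV.
Eᵢ/kT = 0, 3.595, 4.023.
Z = Σ gᵢe^(−Eᵢ/kT) = 3·e^(−0) + 1·e^(−3.595) + 6·e^(−4.023) = 3.000 + 0.02746 + 0.1074 = 3.135.
⟨E⟩ = 0.009890 eV, ⟨E²⟩ = 0.002278 eV².
C_V/k_B = (⟨E²⟩ − ⟨E⟩²)/(kT)² = (0.002278 − 0.00009781)/0.003413 = 0.64.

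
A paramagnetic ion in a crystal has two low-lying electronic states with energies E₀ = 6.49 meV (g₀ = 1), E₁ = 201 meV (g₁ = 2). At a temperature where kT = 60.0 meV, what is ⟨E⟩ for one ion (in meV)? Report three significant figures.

20.6 meV

Eᵢ/kT = 0.10817, 3.3500.
Z = Σ gᵢe^(−Eᵢ/kT) = 1·e^(−0.10817) + 2·e^(−3.3500) = 0.89748 + 0.070169 = 0.96765.
⟨E⟩ = Σ Eᵢ gᵢe^(−Eᵢ/kT) / Z = (6.49·0.89748 + 201·0.070169) / 0.96765 = 20.6 meV.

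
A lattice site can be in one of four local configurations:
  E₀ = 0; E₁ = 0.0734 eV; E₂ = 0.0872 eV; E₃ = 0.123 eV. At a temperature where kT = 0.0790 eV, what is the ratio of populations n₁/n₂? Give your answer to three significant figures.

1.19

n₁/n₂ = exp[−(E₁−E₂)/kT] = exp(−(-0.0138 eV)/(0.0790 eV)) = exp(0.17468) = 1.19.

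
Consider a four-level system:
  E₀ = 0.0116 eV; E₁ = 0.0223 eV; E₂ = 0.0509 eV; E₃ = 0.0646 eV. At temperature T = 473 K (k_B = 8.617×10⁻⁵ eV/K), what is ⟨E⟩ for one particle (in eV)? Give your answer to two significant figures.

0.027 eV

k_BT = 8.617×10⁻⁵ × 473 K = 0.04076 eV.
Eᵢ/kT = 0.2846, 0.5471, 1.249, 1.585.
Z = Σ e^(−Eᵢ/kT) = e^(−0.2846) + e^(−0.5471) + e^(−1.249) + e^(−1.585) = 0.7523 + 0.5786 + 0.2868 + 0.2049 = 1.823.
⟨E⟩ = Σ Eᵢ e^(−Eᵢ/kT) / Z = (0.0116·0.7523 + 0.0223·0.5786 + 0.0509·0.2868 + 0.0646·0.2049) / 1.823 = 0.027 eV.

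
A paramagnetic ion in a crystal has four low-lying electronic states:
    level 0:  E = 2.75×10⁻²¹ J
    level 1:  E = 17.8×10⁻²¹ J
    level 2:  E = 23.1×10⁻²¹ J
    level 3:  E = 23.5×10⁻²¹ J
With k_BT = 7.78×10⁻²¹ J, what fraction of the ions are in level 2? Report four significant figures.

Eᵢ/kT = 0.353470, 2.28792, 2.96915, 3.02057.
Z = Σ e^(−Eᵢ/kT) = e^(−0.353470) + e^(−2.28792) + e^(−2.96915) + e^(−3.02057) = 0.702247 + 0.101477 + 0.0513469 + 0.0487734 = 0.903844.
P₂ = e^(−E₂/kT) / Z = 0.0513469/0.903844 = 0.05681.

0.05681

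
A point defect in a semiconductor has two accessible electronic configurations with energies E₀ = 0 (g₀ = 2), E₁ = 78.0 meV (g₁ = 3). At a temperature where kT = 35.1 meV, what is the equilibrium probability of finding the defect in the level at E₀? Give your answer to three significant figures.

0.860

Eᵢ/kT = 0, 2.2222.
Z = Σ gᵢe^(−Eᵢ/kT) = 2·e^(−0) + 3·e^(−2.2222) = 2.0000 + 0.32511 = 2.3251.
P₀ = g₀ e^(−E₀/kT) / Z = 2.0000/2.3251 = 0.860.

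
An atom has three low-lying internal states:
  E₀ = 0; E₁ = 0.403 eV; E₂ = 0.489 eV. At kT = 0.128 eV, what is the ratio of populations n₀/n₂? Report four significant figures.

n₀/n₂ = exp[−(E₀−E₂)/kT] = exp(−(-0.489 eV)/(0.128 eV)) = exp(3.82031) = 45.62.

45.62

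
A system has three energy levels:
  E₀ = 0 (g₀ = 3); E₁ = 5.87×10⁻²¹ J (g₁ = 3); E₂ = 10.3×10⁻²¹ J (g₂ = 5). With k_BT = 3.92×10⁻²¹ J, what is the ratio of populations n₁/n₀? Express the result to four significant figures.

n₁/n₀ = (g₁/g₀) exp[−(E₁−E₀)/kT] = (3/3) × exp(−(5.87 ×10⁻²¹ J)/(3.92 ×10⁻²¹ J)) = (3/3) × exp(-1.49745) = 0.2237.

0.2237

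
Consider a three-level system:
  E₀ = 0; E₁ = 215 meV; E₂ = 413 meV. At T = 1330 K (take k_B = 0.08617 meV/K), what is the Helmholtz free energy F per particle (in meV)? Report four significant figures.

k_BT = 0.08617 × 1330 K = 114.606 meV.
Eᵢ/kT = 0, 1.87599, 3.60365.
Z = Σ e^(−Eᵢ/kT) = e^(−0) + e^(−1.87599) + e^(−3.60365) = 1.00000 + 0.153203 + 0.0272242 = 1.18043.
F = −kT ln Z = −114.606 × ln(1.18043) = −114.606 × 0.165879 = -19.01 meV.

-19.01 meV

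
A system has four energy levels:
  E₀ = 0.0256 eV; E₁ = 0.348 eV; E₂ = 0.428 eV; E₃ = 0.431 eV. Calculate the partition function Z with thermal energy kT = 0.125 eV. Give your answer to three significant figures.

Eᵢ/kT = 0.20480, 2.7840, 3.4240, 3.4480.
Z = Σ e^(−Eᵢ/kT) = e^(−0.20480) + e^(−2.7840) + e^(−3.4240) + e^(−3.4480) = 0.81481 + 0.061791 + 0.032582 + 0.031809 = 0.94099.

Z = 0.941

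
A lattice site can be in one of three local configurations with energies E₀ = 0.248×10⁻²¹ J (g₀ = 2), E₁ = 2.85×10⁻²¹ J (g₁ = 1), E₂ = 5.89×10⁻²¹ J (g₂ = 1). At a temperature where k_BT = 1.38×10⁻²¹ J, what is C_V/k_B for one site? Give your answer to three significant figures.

Eᵢ/kT = 0.17971, 2.0652, 4.2681.
Z = Σ gᵢe^(−Eᵢ/kT) = 2·e^(−0.17971) + 1·e^(−2.0652) + 1·e^(−4.2681) = 1.6710 + 0.12679 + 0.014008 = 1.8118.
⟨E⟩ = 0.47371, ⟨E²⟩ = 0.89336.
C_V/k_B = (⟨E²⟩ − ⟨E⟩²)/(kT)² = (0.89336 − 0.22440)/1.9044 = 0.351.

0.351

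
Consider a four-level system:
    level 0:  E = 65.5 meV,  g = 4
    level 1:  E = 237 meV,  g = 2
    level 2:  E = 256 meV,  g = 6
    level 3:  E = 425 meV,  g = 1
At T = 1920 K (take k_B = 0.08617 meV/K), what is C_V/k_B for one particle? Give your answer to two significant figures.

k_BT = 0.08617 × 1920 K = 165.4 meV.
Eᵢ/kT = 0.3960, 1.433, 1.548, 2.570.
Z = Σ gᵢe^(−Eᵢ/kT) = 4·e^(−0.3960) + 2·e^(−1.433) + 6·e^(−1.548) + 1·e^(−2.570) = 2.692 + 0.4772 + 1.276 + 0.07654 = 4.522.
⟨E⟩ = 143.4 meV, ⟨E²⟩ = 30030 meV².
C_V/k_B = (⟨E²⟩ − ⟨E⟩²)/(kT)² = (30030 − 20560)/27360 = 0.35.

0.35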